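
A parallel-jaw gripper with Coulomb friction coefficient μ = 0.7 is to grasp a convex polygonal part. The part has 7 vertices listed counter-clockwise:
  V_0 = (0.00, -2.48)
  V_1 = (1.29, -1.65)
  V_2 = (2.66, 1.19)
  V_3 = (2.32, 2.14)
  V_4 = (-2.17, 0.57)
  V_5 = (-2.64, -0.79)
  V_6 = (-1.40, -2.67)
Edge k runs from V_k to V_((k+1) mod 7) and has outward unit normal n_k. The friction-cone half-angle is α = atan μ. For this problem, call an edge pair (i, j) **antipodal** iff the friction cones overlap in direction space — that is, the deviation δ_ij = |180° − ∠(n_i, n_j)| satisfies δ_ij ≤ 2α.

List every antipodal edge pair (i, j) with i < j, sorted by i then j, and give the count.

count = 9; pairs: (0,3), (0,4), (1,3), (1,4), (1,5), (2,4), (2,5), (3,6), (4,6)

α = atan 0.7 = 34.99°;  2α = 69.98°
n_0 = (+0.5411, -0.8410)
n_1 = (+0.9007, -0.4345)
n_2 = (+0.9415, +0.3370)
n_3 = (-0.3301, +0.9440)
n_4 = (-0.9452, +0.3266)
n_5 = (-0.8348, -0.5506)
n_6 = (+0.1345, -0.9909)
  (0,1): δ = 148.51°  ·
  (0,2): δ = 103.07°  ·
  (0,3): δ = 13.48°  ✓
  (0,4): δ = 38.18°  ✓
  (0,5): δ = 90.65°  ·
  (0,6): δ = 154.97°  ·
  (1,2): δ = 134.56°  ·
  (1,3): δ = 44.97°  ✓
  (1,4): δ = 6.69°  ✓
  (1,5): δ = 59.16°  ✓
  (1,6): δ = 123.48°  ·
  (2,3): δ = 90.42°  ·
  (2,4): δ = 38.76°  ✓
  (2,5): δ = 13.72°  ✓
  (2,6): δ = 78.04°  ·
  (3,4): δ = 128.34°  ·
  (3,5): δ = 75.87°  ·
  (3,6): δ = 11.54°  ✓
  (4,5): δ = 127.53°  ·
  (4,6): δ = 63.21°  ✓
  (5,6): δ = 115.68°  ·
antipodal pairs: 9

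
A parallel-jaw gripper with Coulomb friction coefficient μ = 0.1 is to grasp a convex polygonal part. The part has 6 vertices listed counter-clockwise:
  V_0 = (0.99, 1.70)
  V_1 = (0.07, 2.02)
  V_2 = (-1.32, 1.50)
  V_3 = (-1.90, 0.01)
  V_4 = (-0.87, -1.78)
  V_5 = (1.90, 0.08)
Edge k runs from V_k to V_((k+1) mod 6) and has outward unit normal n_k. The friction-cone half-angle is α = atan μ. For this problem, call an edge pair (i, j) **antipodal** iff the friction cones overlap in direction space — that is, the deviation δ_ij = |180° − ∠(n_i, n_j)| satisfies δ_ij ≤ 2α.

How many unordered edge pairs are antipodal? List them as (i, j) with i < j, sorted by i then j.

α = atan 0.1 = 5.71°;  2α = 11.42°
n_0 = (+0.3285, +0.9445)
n_1 = (-0.3504, +0.9366)
n_2 = (-0.9319, +0.3627)
n_3 = (-0.8667, -0.4987)
n_4 = (+0.5575, -0.8302)
n_5 = (+0.8719, +0.4898)
  (0,1): δ = 140.31°  ·
  (0,2): δ = 92.09°  ·
  (0,3): δ = 40.90°  ·
  (0,4): δ = 53.06°  ·
  (0,5): δ = 138.50°  ·
  (1,2): δ = 131.78°  ·
  (1,3): δ = 80.59°  ·
  (1,4): δ = 13.37°  ·
  (1,5): δ = 98.81°  ·
  (2,3): δ = 128.81°  ·
  (2,4): δ = 34.85°  ·
  (2,5): δ = 50.59°  ·
  (3,4): δ = 86.04°  ·
  (3,5): δ = 0.59°  ✓
  (4,5): δ = 94.56°  ·
antipodal pairs: 1

count = 1; pairs: (3,5)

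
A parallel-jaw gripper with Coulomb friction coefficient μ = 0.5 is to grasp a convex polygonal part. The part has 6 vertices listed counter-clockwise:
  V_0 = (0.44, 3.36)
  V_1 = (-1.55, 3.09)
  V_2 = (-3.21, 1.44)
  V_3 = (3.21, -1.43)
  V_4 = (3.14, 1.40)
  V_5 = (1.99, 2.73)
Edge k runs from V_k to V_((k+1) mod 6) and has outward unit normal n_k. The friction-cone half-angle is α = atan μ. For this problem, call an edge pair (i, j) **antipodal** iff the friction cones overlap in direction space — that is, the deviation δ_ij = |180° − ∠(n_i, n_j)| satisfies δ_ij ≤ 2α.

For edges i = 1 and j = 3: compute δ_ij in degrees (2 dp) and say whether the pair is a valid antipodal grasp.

α = atan 0.5 = 26.57°;  2α = 53.13°
edge 1: e_1 = (-1.66, -1.65);  n_1 = (-0.7050, +0.7092)
edge 3: e_3 = (-0.07, +2.83);  n_3 = (+0.9997, +0.0247)
∠(n_1, n_3) = 133.41°
δ = |180° − 133.41°| = 46.59°
46.59° ≤ 2α = 53.13°  →  valid

δ = 46.59°, valid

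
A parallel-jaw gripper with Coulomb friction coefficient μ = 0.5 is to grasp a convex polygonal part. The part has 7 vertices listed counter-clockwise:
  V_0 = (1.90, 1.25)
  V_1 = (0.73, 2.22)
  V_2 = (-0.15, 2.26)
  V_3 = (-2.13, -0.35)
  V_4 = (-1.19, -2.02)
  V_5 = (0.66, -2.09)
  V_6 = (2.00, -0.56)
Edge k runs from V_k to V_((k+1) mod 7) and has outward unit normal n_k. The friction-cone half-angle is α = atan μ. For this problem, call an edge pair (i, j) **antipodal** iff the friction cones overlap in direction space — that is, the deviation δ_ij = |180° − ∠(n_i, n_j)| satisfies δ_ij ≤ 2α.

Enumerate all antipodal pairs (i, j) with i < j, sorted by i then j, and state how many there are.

count = 7; pairs: (0,3), (0,4), (1,4), (1,5), (2,5), (2,6), (3,6)

α = atan 0.5 = 26.57°;  2α = 53.13°
n_0 = (+0.6382, +0.7698)
n_1 = (+0.0454, +0.9990)
n_2 = (-0.7967, +0.6044)
n_3 = (-0.8714, -0.4905)
n_4 = (-0.0378, -0.9993)
n_5 = (+0.7523, -0.6589)
n_6 = (+0.9985, +0.0552)
  (0,1): δ = 142.94°  ·
  (0,2): δ = 87.52°  ·
  (0,3): δ = 20.97°  ✓
  (0,4): δ = 37.49°  ✓
  (0,5): δ = 88.45°  ·
  (0,6): δ = 132.82°  ·
  (1,2): δ = 124.58°  ·
  (1,3): δ = 58.02°  ·
  (1,4): δ = 0.44°  ✓
  (1,5): δ = 51.39°  ✓
  (1,6): δ = 95.76°  ·
  (2,3): δ = 113.44°  ·
  (2,4): δ = 54.98°  ·
  (2,5): δ = 4.03°  ✓
  (2,6): δ = 40.35°  ✓
  (3,4): δ = 121.54°  ·
  (3,5): δ = 70.59°  ·
  (3,6): δ = 26.21°  ✓
  (4,5): δ = 129.05°  ·
  (4,6): δ = 84.67°  ·
  (5,6): δ = 135.63°  ·
antipodal pairs: 7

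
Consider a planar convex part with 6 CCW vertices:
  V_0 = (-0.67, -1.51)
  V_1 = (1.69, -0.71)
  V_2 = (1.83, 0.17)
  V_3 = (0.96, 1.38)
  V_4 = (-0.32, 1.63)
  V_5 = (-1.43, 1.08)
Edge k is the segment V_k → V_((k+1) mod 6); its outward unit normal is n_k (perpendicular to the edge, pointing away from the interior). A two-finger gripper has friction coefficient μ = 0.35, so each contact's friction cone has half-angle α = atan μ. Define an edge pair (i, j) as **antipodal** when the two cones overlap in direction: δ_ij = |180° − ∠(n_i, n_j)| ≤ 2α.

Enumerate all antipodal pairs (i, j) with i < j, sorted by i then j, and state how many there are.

α = atan 0.35 = 19.29°;  2α = 38.58°
n_0 = (+0.3210, -0.9471)
n_1 = (+0.9876, -0.1571)
n_2 = (+0.8119, +0.5838)
n_3 = (+0.1917, +0.9815)
n_4 = (-0.4440, +0.8960)
n_5 = (-0.9595, -0.2816)
  (0,1): δ = 117.77°  ·
  (0,2): δ = 73.01°  ·
  (0,3): δ = 29.78°  ✓
  (0,4): δ = 7.63°  ✓
  (0,5): δ = 87.63°  ·
  (1,2): δ = 135.24°  ·
  (1,3): δ = 92.01°  ·
  (1,4): δ = 54.60°  ·
  (1,5): δ = 25.39°  ✓
  (2,3): δ = 136.77°  ·
  (2,4): δ = 99.36°  ·
  (2,5): δ = 19.36°  ✓
  (3,4): δ = 142.59°  ·
  (3,5): δ = 62.59°  ·
  (4,5): δ = 100.00°  ·
antipodal pairs: 4

count = 4; pairs: (0,3), (0,4), (1,5), (2,5)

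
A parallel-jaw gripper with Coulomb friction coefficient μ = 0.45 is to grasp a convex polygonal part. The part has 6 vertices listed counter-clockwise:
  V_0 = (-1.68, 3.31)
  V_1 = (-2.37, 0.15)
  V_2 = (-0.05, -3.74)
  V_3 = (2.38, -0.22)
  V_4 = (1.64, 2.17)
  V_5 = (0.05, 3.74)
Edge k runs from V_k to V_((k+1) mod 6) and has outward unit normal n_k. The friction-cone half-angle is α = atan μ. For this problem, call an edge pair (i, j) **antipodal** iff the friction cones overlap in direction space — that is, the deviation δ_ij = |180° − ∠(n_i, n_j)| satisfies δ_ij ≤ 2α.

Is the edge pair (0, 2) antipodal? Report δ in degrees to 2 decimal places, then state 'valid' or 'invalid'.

α = atan 0.45 = 24.23°;  2α = 48.46°
edge 0: e_0 = (-0.69, -3.16);  n_0 = (-0.9770, +0.2133)
edge 2: e_2 = (+2.43, +3.52);  n_2 = (+0.8229, -0.5681)
∠(n_0, n_2) = 157.70°
δ = |180° − 157.70°| = 22.30°
22.30° ≤ 2α = 48.46°  →  valid

δ = 22.30°, valid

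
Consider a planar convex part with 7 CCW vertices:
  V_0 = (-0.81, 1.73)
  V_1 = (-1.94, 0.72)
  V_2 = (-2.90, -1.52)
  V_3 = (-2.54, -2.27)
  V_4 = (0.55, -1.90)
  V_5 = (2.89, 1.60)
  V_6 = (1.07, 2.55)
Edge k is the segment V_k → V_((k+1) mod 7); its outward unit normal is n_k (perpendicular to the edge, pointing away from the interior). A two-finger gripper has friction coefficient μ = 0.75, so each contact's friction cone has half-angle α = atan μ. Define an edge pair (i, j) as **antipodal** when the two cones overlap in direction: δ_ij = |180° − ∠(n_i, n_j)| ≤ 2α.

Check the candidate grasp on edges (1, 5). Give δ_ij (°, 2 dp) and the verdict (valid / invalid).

δ = 85.64°, invalid

α = atan 0.75 = 36.87°;  2α = 73.74°
edge 1: e_1 = (-0.96, -2.24);  n_1 = (-0.9191, +0.3939)
edge 5: e_5 = (-1.82, +0.95);  n_5 = (+0.4627, +0.8865)
∠(n_1, n_5) = 94.36°
δ = |180° − 94.36°| = 85.64°
85.64° > 2α = 73.74°  →  invalid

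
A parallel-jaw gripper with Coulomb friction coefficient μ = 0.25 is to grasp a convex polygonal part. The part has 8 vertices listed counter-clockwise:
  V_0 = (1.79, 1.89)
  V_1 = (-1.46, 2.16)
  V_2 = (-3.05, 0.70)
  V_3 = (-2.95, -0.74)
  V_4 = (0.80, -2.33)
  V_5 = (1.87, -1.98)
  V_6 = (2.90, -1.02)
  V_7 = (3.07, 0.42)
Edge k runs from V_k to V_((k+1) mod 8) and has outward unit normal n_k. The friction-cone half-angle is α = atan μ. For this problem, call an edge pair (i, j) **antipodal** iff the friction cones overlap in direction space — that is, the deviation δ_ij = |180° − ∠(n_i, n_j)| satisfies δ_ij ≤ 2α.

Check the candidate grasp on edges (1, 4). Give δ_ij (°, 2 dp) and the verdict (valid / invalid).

δ = 24.45°, valid

α = atan 0.25 = 14.04°;  2α = 28.07°
edge 1: e_1 = (-1.59, -1.46);  n_1 = (-0.6764, +0.7366)
edge 4: e_4 = (+1.07, +0.35);  n_4 = (+0.3109, -0.9504)
∠(n_1, n_4) = 155.55°
δ = |180° − 155.55°| = 24.45°
24.45° ≤ 2α = 28.07°  →  valid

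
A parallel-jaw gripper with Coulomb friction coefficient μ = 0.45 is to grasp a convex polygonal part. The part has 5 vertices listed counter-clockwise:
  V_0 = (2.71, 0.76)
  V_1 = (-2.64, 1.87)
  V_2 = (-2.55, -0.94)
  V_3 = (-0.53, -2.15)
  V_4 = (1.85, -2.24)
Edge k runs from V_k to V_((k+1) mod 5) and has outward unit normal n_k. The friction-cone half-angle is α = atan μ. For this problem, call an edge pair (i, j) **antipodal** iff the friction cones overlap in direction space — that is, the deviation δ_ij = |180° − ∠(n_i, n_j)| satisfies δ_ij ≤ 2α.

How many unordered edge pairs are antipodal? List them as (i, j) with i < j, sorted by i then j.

count = 3; pairs: (0,2), (0,3), (1,4)

α = atan 0.45 = 24.23°;  2α = 48.46°
n_0 = (+0.2032, +0.9791)
n_1 = (-0.9995, -0.0320)
n_2 = (-0.5139, -0.8579)
n_3 = (-0.0378, -0.9993)
n_4 = (+0.9613, -0.2756)
  (0,1): δ = 76.44°  ·
  (0,2): δ = 19.20°  ✓
  (0,3): δ = 9.56°  ✓
  (0,4): δ = 85.73°  ·
  (1,2): δ = 122.76°  ·
  (1,3): δ = 94.00°  ·
  (1,4): δ = 17.83°  ✓
  (2,3): δ = 151.24°  ·
  (2,4): δ = 75.07°  ·
  (3,4): δ = 103.83°  ·
antipodal pairs: 3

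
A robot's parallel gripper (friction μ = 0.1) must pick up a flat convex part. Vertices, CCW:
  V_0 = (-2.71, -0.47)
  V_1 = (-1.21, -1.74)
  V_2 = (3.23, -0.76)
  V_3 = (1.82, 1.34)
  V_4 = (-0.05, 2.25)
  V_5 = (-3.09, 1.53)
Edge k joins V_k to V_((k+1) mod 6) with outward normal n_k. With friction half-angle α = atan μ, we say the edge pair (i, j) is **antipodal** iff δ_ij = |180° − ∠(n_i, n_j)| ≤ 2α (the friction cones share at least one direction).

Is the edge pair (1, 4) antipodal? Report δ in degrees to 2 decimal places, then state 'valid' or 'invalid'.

δ = 0.88°, valid

α = atan 0.1 = 5.71°;  2α = 11.42°
edge 1: e_1 = (+4.44, +0.98);  n_1 = (+0.2155, -0.9765)
edge 4: e_4 = (-3.04, -0.72);  n_4 = (-0.2305, +0.9731)
∠(n_1, n_4) = 179.12°
δ = |180° − 179.12°| = 0.88°
0.88° ≤ 2α = 11.42°  →  valid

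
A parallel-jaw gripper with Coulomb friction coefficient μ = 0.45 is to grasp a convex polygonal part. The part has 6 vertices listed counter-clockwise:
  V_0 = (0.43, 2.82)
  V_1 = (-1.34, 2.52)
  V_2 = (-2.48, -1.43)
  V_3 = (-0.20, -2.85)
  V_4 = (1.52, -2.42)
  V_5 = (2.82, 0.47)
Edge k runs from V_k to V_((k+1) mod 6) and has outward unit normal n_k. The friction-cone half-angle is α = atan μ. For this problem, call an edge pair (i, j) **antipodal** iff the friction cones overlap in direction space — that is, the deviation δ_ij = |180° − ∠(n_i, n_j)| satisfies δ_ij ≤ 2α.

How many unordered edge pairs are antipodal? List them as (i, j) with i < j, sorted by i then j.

α = atan 0.45 = 24.23°;  2α = 48.46°
n_0 = (-0.1671, +0.9859)
n_1 = (-0.9608, +0.2773)
n_2 = (-0.5287, -0.8488)
n_3 = (+0.2425, -0.9701)
n_4 = (+0.9120, -0.4102)
n_5 = (+0.7011, +0.7130)
  (0,1): δ = 115.72°  ·
  (0,2): δ = 41.53°  ✓
  (0,3): δ = 4.42°  ✓
  (0,4): δ = 56.16°  ·
  (0,5): δ = 125.86°  ·
  (1,2): δ = 105.82°  ·
  (1,3): δ = 59.87°  ·
  (1,4): δ = 8.12°  ✓
  (1,5): δ = 61.58°  ·
  (2,3): δ = 134.05°  ·
  (2,4): δ = 82.30°  ·
  (2,5): δ = 12.60°  ✓
  (3,4): δ = 128.26°  ·
  (3,5): δ = 58.55°  ·
  (4,5): δ = 110.30°  ·
antipodal pairs: 4

count = 4; pairs: (0,2), (0,3), (1,4), (2,5)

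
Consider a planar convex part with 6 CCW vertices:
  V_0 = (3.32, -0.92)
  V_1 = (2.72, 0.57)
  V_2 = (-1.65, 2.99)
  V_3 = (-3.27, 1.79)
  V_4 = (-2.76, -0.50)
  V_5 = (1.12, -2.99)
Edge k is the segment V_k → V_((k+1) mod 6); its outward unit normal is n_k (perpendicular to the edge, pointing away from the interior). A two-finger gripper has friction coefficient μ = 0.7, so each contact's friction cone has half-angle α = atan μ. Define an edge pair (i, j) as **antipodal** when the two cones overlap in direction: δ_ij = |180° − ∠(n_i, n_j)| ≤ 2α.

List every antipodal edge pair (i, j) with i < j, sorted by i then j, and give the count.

count = 7; pairs: (0,3), (0,4), (1,3), (1,4), (2,4), (2,5), (3,5)

α = atan 0.7 = 34.99°;  2α = 69.98°
n_0 = (+0.9276, +0.3735)
n_1 = (+0.4845, +0.8748)
n_2 = (-0.5952, +0.8036)
n_3 = (-0.9761, -0.2174)
n_4 = (-0.5401, -0.8416)
n_5 = (+0.6853, -0.7283)
  (0,1): δ = 140.91°  ·
  (0,2): δ = 75.41°  ·
  (0,3): δ = 9.38°  ✓
  (0,4): δ = 35.38°  ✓
  (0,5): δ = 111.32°  ·
  (1,2): δ = 114.49°  ·
  (1,3): δ = 48.47°  ✓
  (1,4): δ = 3.71°  ✓
  (1,5): δ = 72.23°  ·
  (2,3): δ = 113.97°  ·
  (2,4): δ = 69.22°  ✓
  (2,5): δ = 6.73°  ✓
  (3,4): δ = 135.25°  ·
  (3,5): δ = 59.30°  ✓
  (4,5): δ = 104.05°  ·
antipodal pairs: 7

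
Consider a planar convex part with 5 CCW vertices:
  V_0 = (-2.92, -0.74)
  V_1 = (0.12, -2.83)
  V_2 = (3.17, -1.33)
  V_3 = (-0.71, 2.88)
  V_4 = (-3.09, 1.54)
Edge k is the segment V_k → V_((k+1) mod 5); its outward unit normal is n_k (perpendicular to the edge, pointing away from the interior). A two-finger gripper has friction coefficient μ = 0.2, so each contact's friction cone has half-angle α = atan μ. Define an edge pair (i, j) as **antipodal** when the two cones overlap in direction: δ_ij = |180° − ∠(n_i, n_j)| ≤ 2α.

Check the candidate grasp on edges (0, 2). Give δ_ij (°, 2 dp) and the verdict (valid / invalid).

α = atan 0.2 = 11.31°;  2α = 22.62°
edge 0: e_0 = (+3.04, -2.09);  n_0 = (-0.5665, -0.8240)
edge 2: e_2 = (-3.88, +4.21);  n_2 = (+0.7353, +0.6777)
∠(n_0, n_2) = 167.17°
δ = |180° − 167.17°| = 12.83°
12.83° ≤ 2α = 22.62°  →  valid

δ = 12.83°, valid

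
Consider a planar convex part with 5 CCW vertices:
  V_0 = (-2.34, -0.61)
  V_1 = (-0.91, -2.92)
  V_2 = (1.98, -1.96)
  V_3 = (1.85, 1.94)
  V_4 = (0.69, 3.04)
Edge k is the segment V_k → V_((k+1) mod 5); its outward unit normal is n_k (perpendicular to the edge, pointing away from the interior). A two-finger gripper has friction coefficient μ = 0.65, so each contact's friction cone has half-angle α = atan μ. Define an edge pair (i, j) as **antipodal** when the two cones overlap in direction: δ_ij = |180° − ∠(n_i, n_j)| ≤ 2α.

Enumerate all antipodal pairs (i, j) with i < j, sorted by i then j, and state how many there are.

α = atan 0.65 = 33.02°;  2α = 66.05°
n_0 = (-0.8503, -0.5264)
n_1 = (+0.3152, -0.9490)
n_2 = (+0.9994, +0.0333)
n_3 = (+0.6881, +0.7256)
n_4 = (-0.7694, +0.6387)
  (0,1): δ = 103.38°  ·
  (0,2): δ = 29.85°  ✓
  (0,3): δ = 14.76°  ✓
  (0,4): δ = 108.54°  ·
  (1,2): δ = 106.47°  ·
  (1,3): δ = 61.85°  ✓
  (1,4): δ = 31.93°  ✓
  (2,3): δ = 135.39°  ·
  (2,4): δ = 41.61°  ✓
  (3,4): δ = 86.22°  ·
antipodal pairs: 5

count = 5; pairs: (0,2), (0,3), (1,3), (1,4), (2,4)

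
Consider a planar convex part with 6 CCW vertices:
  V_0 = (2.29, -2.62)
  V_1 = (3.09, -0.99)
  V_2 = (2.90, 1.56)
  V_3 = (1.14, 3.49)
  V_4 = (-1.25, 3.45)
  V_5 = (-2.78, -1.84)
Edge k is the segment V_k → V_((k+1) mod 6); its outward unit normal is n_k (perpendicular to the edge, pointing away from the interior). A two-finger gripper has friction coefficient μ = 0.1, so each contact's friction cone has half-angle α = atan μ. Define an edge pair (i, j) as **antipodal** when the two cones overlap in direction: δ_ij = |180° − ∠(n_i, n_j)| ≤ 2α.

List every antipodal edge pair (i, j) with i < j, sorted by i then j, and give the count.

α = atan 0.1 = 5.71°;  2α = 11.42°
n_0 = (+0.8977, -0.4406)
n_1 = (+0.9972, +0.0743)
n_2 = (+0.7389, +0.6738)
n_3 = (-0.0167, +0.9999)
n_4 = (-0.9606, +0.2778)
n_5 = (-0.1521, -0.9884)
  (0,1): δ = 149.60°  ·
  (0,2): δ = 111.50°  ·
  (0,3): δ = 62.90°  ·
  (0,4): δ = 10.01°  ✓
  (0,5): δ = 107.40°  ·
  (1,2): δ = 141.90°  ·
  (1,3): δ = 93.30°  ·
  (1,4): δ = 20.39°  ·
  (1,5): δ = 76.99°  ·
  (2,3): δ = 131.40°  ·
  (2,4): δ = 58.49°  ·
  (2,5): δ = 38.89°  ·
  (3,4): δ = 107.09°  ·
  (3,5): δ = 9.70°  ✓
  (4,5): δ = 82.61°  ·
antipodal pairs: 2

count = 2; pairs: (0,4), (3,5)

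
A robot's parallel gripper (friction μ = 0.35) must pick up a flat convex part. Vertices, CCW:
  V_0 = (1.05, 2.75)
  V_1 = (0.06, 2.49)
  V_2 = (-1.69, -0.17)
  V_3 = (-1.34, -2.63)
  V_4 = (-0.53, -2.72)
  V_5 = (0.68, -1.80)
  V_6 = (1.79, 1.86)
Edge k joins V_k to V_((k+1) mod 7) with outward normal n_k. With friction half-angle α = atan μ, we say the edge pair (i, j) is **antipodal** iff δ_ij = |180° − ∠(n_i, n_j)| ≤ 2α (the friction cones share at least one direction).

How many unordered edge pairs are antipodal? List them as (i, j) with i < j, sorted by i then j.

count = 6; pairs: (0,3), (0,4), (1,4), (1,5), (2,5), (2,6)

α = atan 0.35 = 19.29°;  2α = 38.58°
n_0 = (-0.2540, +0.9672)
n_1 = (-0.8354, +0.5496)
n_2 = (-0.9900, -0.1409)
n_3 = (-0.1104, -0.9939)
n_4 = (+0.6053, -0.7960)
n_5 = (+0.9570, -0.2902)
n_6 = (+0.7689, +0.6393)
  (0,1): δ = 138.06°  ·
  (0,2): δ = 96.62°  ·
  (0,3): δ = 21.06°  ✓
  (0,4): δ = 22.53°  ✓
  (0,5): δ = 58.41°  ·
  (0,6): δ = 115.03°  ·
  (1,2): δ = 138.56°  ·
  (1,3): δ = 63.00°  ·
  (1,4): δ = 19.41°  ✓
  (1,5): δ = 16.47°  ✓
  (1,6): δ = 73.08°  ·
  (2,3): δ = 104.44°  ·
  (2,4): δ = 60.85°  ·
  (2,5): δ = 24.97°  ✓
  (2,6): δ = 31.64°  ✓
  (3,4): δ = 136.41°  ·
  (3,5): δ = 100.53°  ·
  (3,6): δ = 43.92°  ·
  (4,5): δ = 144.12°  ·
  (4,6): δ = 87.50°  ·
  (5,6): δ = 123.39°  ·
antipodal pairs: 6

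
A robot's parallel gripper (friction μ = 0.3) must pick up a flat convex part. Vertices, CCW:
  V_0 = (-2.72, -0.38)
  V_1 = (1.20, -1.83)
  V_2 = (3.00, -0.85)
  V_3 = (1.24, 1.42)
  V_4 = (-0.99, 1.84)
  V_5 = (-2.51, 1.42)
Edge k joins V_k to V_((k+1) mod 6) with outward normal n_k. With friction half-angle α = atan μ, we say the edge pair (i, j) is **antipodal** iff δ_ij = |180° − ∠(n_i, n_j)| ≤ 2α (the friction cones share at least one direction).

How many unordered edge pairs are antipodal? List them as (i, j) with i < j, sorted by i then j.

count = 3; pairs: (0,2), (0,3), (1,4)

α = atan 0.3 = 16.70°;  2α = 33.40°
n_0 = (-0.3469, -0.9379)
n_1 = (+0.4782, -0.8783)
n_2 = (+0.7903, +0.6127)
n_3 = (+0.1851, +0.9827)
n_4 = (-0.2663, +0.9639)
n_5 = (-0.9933, +0.1159)
  (0,1): δ = 131.13°  ·
  (0,2): δ = 31.91°  ✓
  (0,3): δ = 9.63°  ✓
  (0,4): δ = 35.75°  ·
  (0,5): δ = 103.64°  ·
  (1,2): δ = 80.78°  ·
  (1,3): δ = 39.23°  ·
  (1,4): δ = 13.12°  ✓
  (1,5): δ = 54.78°  ·
  (2,3): δ = 138.45°  ·
  (2,4): δ = 112.34°  ·
  (2,5): δ = 44.44°  ·
  (3,4): δ = 153.89°  ·
  (3,5): δ = 85.99°  ·
  (4,5): δ = 112.10°  ·
antipodal pairs: 3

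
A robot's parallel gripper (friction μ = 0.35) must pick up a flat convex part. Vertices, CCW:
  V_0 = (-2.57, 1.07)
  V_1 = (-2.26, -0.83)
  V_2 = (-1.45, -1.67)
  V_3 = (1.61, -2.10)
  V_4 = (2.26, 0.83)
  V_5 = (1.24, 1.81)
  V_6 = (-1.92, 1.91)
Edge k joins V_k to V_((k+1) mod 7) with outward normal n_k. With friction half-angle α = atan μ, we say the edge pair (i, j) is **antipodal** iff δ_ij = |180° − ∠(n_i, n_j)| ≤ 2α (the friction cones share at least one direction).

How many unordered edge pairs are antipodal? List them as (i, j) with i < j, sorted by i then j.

α = atan 0.35 = 19.29°;  2α = 38.58°
n_0 = (-0.9869, -0.1610)
n_1 = (-0.7198, -0.6941)
n_2 = (-0.1392, -0.9903)
n_3 = (+0.9763, -0.2166)
n_4 = (+0.6928, +0.7211)
n_5 = (+0.0316, +0.9995)
n_6 = (-0.7909, +0.6120)
  (0,1): δ = 145.31°  ·
  (0,2): δ = 107.27°  ·
  (0,3): δ = 21.77°  ✓
  (0,4): δ = 36.88°  ✓
  (0,5): δ = 78.92°  ·
  (0,6): δ = 133.00°  ·
  (1,2): δ = 141.96°  ·
  (1,3): δ = 56.47°  ·
  (1,4): δ = 2.19°  ✓
  (1,5): δ = 44.23°  ·
  (1,6): δ = 98.31°  ·
  (2,3): δ = 94.51°  ·
  (2,4): δ = 35.86°  ✓
  (2,5): δ = 6.19°  ✓
  (2,6): δ = 60.27°  ·
  (3,4): δ = 121.35°  ·
  (3,5): δ = 79.30°  ·
  (3,6): δ = 25.22°  ✓
  (4,5): δ = 137.96°  ·
  (4,6): δ = 83.88°  ·
  (5,6): δ = 125.92°  ·
antipodal pairs: 6

count = 6; pairs: (0,3), (0,4), (1,4), (2,4), (2,5), (3,6)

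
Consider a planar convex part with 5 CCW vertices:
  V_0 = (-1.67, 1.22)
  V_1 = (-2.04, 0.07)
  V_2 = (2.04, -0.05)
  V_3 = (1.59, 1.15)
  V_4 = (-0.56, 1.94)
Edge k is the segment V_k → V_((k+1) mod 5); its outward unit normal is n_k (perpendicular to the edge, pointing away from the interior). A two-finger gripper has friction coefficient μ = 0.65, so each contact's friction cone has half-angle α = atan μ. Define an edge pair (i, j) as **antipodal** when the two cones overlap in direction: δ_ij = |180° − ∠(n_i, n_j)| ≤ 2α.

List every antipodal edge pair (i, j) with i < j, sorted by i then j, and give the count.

α = atan 0.65 = 33.02°;  2α = 66.05°
n_0 = (-0.9519, +0.3063)
n_1 = (-0.0294, -0.9996)
n_2 = (+0.9363, +0.3511)
n_3 = (+0.3449, +0.9386)
n_4 = (-0.5442, +0.8390)
  (0,1): δ = 73.85°  ·
  (0,2): δ = 38.39°  ✓
  (0,3): δ = 87.66°  ·
  (0,4): δ = 140.80°  ·
  (1,2): δ = 67.76°  ·
  (1,3): δ = 18.49°  ✓
  (1,4): δ = 34.65°  ✓
  (2,3): δ = 130.73°  ·
  (2,4): δ = 77.59°  ·
  (3,4): δ = 126.86°  ·
antipodal pairs: 3

count = 3; pairs: (0,2), (1,3), (1,4)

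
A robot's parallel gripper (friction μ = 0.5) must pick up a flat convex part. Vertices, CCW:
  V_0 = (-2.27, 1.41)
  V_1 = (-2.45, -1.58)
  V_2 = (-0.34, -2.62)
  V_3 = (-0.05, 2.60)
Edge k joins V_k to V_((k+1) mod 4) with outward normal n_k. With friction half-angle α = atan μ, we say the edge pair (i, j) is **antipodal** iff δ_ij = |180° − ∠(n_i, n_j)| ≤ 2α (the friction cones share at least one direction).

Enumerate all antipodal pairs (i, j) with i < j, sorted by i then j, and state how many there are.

count = 1; pairs: (0,2)

α = atan 0.5 = 26.57°;  2α = 53.13°
n_0 = (-0.9982, +0.0601)
n_1 = (-0.4421, -0.8970)
n_2 = (+0.9985, -0.0555)
n_3 = (-0.4724, +0.8814)
  (0,1): δ = 112.79°  ·
  (0,2): δ = 0.27°  ✓
  (0,3): δ = 121.64°  ·
  (1,2): δ = 66.94°  ·
  (1,3): δ = 54.43°  ·
  (2,3): δ = 58.63°  ·
antipodal pairs: 1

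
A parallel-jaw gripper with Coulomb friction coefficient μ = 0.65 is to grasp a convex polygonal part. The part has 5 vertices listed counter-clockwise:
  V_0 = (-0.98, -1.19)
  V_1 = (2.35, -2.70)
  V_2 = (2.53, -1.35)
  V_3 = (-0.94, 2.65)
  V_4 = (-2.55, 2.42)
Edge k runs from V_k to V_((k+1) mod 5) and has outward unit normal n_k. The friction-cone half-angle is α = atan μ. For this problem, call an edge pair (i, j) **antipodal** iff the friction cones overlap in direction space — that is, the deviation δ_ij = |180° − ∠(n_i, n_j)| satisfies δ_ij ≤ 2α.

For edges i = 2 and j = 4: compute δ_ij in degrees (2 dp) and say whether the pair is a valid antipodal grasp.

δ = 17.44°, valid

α = atan 0.65 = 33.02°;  2α = 66.05°
edge 2: e_2 = (-3.47, +4.00);  n_2 = (+0.7554, +0.6553)
edge 4: e_4 = (+1.57, -3.61);  n_4 = (-0.9170, -0.3988)
∠(n_2, n_4) = 162.56°
δ = |180° − 162.56°| = 17.44°
17.44° ≤ 2α = 66.05°  →  valid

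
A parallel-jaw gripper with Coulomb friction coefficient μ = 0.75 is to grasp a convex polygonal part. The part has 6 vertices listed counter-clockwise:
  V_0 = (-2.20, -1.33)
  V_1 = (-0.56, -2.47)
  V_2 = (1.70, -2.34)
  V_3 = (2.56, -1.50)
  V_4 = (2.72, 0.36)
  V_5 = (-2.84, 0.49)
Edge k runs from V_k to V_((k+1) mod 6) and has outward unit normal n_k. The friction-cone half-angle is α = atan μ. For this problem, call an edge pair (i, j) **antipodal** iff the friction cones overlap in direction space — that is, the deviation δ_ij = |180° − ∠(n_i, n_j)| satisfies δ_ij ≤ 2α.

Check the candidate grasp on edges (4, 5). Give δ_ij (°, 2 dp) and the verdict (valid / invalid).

α = atan 0.75 = 36.87°;  2α = 73.74°
edge 4: e_4 = (-5.56, +0.13);  n_4 = (+0.0234, +0.9997)
edge 5: e_5 = (+0.64, -1.82);  n_5 = (-0.9434, -0.3317)
∠(n_4, n_5) = 110.71°
δ = |180° − 110.71°| = 69.29°
69.29° ≤ 2α = 73.74°  →  valid

δ = 69.29°, valid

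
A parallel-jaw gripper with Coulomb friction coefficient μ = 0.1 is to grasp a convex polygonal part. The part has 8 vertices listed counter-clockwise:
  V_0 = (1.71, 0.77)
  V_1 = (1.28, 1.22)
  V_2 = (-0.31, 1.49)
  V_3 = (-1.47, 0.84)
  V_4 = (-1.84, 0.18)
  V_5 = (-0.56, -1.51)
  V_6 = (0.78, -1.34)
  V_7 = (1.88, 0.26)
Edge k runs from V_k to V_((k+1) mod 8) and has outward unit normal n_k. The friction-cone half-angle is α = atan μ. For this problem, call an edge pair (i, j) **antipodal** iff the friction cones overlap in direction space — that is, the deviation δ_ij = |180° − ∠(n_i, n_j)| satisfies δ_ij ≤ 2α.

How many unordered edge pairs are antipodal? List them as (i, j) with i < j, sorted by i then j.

count = 2; pairs: (0,4), (3,6)

α = atan 0.1 = 5.71°;  2α = 11.42°
n_0 = (+0.7230, +0.6909)
n_1 = (+0.1674, +0.9859)
n_2 = (-0.4888, +0.8724)
n_3 = (-0.8723, +0.4890)
n_4 = (-0.7972, -0.6038)
n_5 = (+0.1259, -0.9920)
n_6 = (+0.8240, -0.5665)
n_7 = (+0.9487, +0.3162)
  (0,1): δ = 143.34°  ·
  (0,2): δ = 104.43°  ·
  (0,3): δ = 72.97°  ·
  (0,4): δ = 6.56°  ✓
  (0,5): δ = 53.53°  ·
  (0,6): δ = 101.79°  ·
  (0,7): δ = 154.74°  ·
  (1,2): δ = 141.10°  ·
  (1,3): δ = 109.64°  ·
  (1,4): δ = 43.22°  ·
  (1,5): δ = 16.87°  ·
  (1,6): δ = 65.13°  ·
  (1,7): δ = 118.07°  ·
  (2,3): δ = 148.54°  ·
  (2,4): δ = 82.12°  ·
  (2,5): δ = 22.03°  ·
  (2,6): δ = 26.23°  ·
  (2,7): δ = 79.17°  ·
  (3,4): δ = 113.58°  ·
  (3,5): δ = 53.49°  ·
  (3,6): δ = 5.23°  ✓
  (3,7): δ = 47.71°  ·
  (4,5): δ = 119.91°  ·
  (4,6): δ = 71.65°  ·
  (4,7): δ = 18.71°  ·
  (5,6): δ = 131.74°  ·
  (5,7): δ = 78.80°  ·
  (6,7): δ = 127.06°  ·
antipodal pairs: 2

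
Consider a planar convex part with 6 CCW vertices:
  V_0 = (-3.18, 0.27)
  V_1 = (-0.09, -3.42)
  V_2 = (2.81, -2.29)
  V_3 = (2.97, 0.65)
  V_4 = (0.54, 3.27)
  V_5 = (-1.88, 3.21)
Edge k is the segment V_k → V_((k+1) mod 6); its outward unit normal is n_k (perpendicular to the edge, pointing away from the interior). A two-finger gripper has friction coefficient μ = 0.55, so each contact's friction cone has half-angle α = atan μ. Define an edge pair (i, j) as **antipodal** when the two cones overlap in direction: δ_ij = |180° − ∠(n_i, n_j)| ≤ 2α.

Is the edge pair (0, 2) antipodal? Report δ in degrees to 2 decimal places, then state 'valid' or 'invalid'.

α = atan 0.55 = 28.81°;  2α = 57.62°
edge 0: e_0 = (+3.09, -3.69);  n_0 = (-0.7667, -0.6420)
edge 2: e_2 = (+0.16, +2.94);  n_2 = (+0.9985, -0.0543)
∠(n_0, n_2) = 136.94°
δ = |180° − 136.94°| = 43.06°
43.06° ≤ 2α = 57.62°  →  valid

δ = 43.06°, valid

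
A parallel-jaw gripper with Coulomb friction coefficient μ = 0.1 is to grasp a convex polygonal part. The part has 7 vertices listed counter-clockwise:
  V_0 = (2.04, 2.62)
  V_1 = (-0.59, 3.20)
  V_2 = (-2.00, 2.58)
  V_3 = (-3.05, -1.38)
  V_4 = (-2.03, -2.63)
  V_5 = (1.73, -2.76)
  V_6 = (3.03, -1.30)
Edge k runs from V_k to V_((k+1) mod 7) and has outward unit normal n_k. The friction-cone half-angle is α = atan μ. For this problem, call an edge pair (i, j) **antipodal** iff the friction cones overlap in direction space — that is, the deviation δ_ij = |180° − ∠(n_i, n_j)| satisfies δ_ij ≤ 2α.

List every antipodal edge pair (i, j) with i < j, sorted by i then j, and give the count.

count = 1; pairs: (0,4)

α = atan 0.1 = 5.71°;  2α = 11.42°
n_0 = (+0.2154, +0.9765)
n_1 = (-0.4025, +0.9154)
n_2 = (-0.9666, +0.2563)
n_3 = (-0.7748, -0.6322)
n_4 = (-0.0346, -0.9994)
n_5 = (+0.7468, -0.6650)
n_6 = (+0.9696, +0.2449)
  (0,1): δ = 143.83°  ·
  (0,2): δ = 92.41°  ·
  (0,3): δ = 38.35°  ·
  (0,4): δ = 10.46°  ✓
  (0,5): δ = 60.75°  ·
  (0,6): δ = 116.61°  ·
  (1,2): δ = 128.59°  ·
  (1,3): δ = 74.52°  ·
  (1,4): δ = 25.72°  ·
  (1,5): δ = 24.58°  ·
  (1,6): δ = 80.44°  ·
  (2,3): δ = 125.94°  ·
  (2,4): δ = 77.13°  ·
  (2,5): δ = 26.83°  ·
  (2,6): δ = 29.02°  ·
  (3,4): δ = 131.19°  ·
  (3,5): δ = 80.90°  ·
  (3,6): δ = 25.04°  ·
  (4,5): δ = 129.70°  ·
  (4,6): δ = 73.85°  ·
  (5,6): δ = 124.14°  ·
antipodal pairs: 1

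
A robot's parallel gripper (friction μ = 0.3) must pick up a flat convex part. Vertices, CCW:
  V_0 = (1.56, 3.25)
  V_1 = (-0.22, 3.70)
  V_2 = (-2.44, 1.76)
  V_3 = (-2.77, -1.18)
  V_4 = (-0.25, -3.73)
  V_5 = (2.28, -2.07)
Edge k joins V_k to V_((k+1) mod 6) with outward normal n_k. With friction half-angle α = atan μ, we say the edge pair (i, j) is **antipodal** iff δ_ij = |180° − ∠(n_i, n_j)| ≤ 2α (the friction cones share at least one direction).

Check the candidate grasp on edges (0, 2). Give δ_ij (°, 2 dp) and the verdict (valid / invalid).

α = atan 0.3 = 16.70°;  2α = 33.40°
edge 0: e_0 = (-1.78, +0.45);  n_0 = (+0.2451, +0.9695)
edge 2: e_2 = (-0.33, -2.94);  n_2 = (-0.9938, +0.1115)
∠(n_0, n_2) = 97.78°
δ = |180° − 97.78°| = 82.22°
82.22° > 2α = 33.40°  →  invalid

δ = 82.22°, invalid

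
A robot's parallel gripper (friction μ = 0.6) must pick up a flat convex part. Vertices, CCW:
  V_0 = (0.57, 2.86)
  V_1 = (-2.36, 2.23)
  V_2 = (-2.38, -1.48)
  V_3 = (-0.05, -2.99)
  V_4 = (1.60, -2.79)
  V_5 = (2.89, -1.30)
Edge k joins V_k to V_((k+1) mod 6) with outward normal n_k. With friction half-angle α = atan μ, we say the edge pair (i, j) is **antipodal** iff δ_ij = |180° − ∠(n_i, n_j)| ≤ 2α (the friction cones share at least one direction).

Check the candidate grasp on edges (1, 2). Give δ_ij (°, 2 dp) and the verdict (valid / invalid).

δ = 122.64°, invalid

α = atan 0.6 = 30.96°;  2α = 61.93°
edge 1: e_1 = (-0.02, -3.71);  n_1 = (-1.0000, +0.0054)
edge 2: e_2 = (+2.33, -1.51);  n_2 = (-0.5438, -0.8392)
∠(n_1, n_2) = 57.36°
δ = |180° − 57.36°| = 122.64°
122.64° > 2α = 61.93°  →  invalid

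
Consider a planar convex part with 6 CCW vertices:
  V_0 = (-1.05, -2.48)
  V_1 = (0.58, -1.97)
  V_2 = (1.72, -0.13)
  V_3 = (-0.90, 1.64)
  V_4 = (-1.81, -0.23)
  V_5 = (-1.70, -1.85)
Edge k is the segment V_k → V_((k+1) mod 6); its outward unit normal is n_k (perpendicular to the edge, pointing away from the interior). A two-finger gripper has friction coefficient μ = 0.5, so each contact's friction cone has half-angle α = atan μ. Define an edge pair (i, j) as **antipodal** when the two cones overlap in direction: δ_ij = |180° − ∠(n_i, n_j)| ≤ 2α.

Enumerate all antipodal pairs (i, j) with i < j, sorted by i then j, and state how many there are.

count = 6; pairs: (0,2), (0,3), (1,3), (1,4), (2,4), (2,5)

α = atan 0.5 = 26.57°;  2α = 53.13°
n_0 = (+0.2986, -0.9544)
n_1 = (+0.8501, -0.5267)
n_2 = (+0.5598, +0.8286)
n_3 = (-0.8992, +0.4376)
n_4 = (-0.9977, -0.0677)
n_5 = (-0.6960, -0.7181)
  (0,1): δ = 139.15°  ·
  (0,2): δ = 51.42°  ✓
  (0,3): δ = 46.68°  ✓
  (0,4): δ = 76.51°  ·
  (0,5): δ = 118.52°  ·
  (1,2): δ = 92.26°  ·
  (1,3): δ = 5.83°  ✓
  (1,4): δ = 35.67°  ✓
  (1,5): δ = 77.68°  ·
  (2,3): δ = 81.91°  ·
  (2,4): δ = 52.07°  ✓
  (2,5): δ = 10.06°  ✓
  (3,4): δ = 150.17°  ·
  (3,5): δ = 108.16°  ·
  (4,5): δ = 137.99°  ·
antipodal pairs: 6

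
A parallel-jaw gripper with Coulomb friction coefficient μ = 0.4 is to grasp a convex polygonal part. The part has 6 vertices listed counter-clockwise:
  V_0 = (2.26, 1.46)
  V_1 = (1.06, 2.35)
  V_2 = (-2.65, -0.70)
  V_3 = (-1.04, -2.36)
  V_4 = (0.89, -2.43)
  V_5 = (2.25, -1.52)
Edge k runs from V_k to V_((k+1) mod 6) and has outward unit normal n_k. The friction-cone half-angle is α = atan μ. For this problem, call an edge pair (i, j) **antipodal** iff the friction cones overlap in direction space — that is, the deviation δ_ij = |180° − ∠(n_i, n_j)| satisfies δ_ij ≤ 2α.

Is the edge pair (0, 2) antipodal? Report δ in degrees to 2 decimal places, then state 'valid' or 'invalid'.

α = atan 0.4 = 21.80°;  2α = 43.60°
edge 0: e_0 = (-1.20, +0.89);  n_0 = (+0.5957, +0.8032)
edge 2: e_2 = (+1.61, -1.66);  n_2 = (-0.7178, -0.6962)
∠(n_0, n_2) = 170.69°
δ = |180° − 170.69°| = 9.31°
9.31° ≤ 2α = 43.60°  →  valid

δ = 9.31°, valid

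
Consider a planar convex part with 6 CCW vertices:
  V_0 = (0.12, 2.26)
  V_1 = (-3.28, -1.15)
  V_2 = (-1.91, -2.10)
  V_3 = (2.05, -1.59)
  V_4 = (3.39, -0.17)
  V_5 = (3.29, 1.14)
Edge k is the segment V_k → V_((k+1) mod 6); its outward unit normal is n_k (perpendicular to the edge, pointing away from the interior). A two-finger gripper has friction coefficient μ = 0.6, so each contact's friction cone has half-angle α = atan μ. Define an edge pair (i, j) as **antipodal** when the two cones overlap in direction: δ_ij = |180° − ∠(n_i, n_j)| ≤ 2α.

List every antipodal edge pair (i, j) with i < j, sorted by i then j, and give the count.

count = 6; pairs: (0,2), (0,3), (0,4), (1,4), (1,5), (2,5)

α = atan 0.6 = 30.96°;  2α = 61.93°
n_0 = (-0.7081, +0.7061)
n_1 = (-0.5698, -0.8218)
n_2 = (+0.1277, -0.9918)
n_3 = (+0.7273, -0.6863)
n_4 = (+0.9971, +0.0761)
n_5 = (+0.3331, +0.9429)
  (0,1): δ = 79.82°  ·
  (0,2): δ = 37.75°  ✓
  (0,3): δ = 1.58°  ✓
  (0,4): δ = 49.28°  ✓
  (0,5): δ = 115.46°  ·
  (1,2): δ = 137.92°  ·
  (1,3): δ = 98.60°  ·
  (1,4): δ = 50.90°  ✓
  (1,5): δ = 15.28°  ✓
  (2,3): δ = 140.68°  ·
  (2,4): δ = 92.97°  ·
  (2,5): δ = 26.80°  ✓
  (3,4): δ = 132.30°  ·
  (3,5): δ = 66.12°  ·
  (4,5): δ = 113.82°  ·
antipodal pairs: 6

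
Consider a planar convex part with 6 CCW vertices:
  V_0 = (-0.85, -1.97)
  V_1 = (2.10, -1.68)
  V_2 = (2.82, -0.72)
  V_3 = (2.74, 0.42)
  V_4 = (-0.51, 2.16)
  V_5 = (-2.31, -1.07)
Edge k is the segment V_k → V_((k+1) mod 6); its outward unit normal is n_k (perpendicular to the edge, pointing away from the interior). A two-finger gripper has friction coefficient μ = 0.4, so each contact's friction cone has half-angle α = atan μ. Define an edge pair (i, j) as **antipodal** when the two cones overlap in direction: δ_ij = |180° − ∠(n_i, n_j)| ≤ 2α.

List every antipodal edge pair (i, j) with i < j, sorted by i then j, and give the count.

count = 4; pairs: (0,3), (1,4), (2,4), (3,5)

α = atan 0.4 = 21.80°;  2α = 43.60°
n_0 = (+0.0978, -0.9952)
n_1 = (+0.8000, -0.6000)
n_2 = (+0.9975, +0.0700)
n_3 = (+0.4720, +0.8816)
n_4 = (-0.8735, +0.4868)
n_5 = (-0.5247, -0.8513)
  (0,1): δ = 132.48°  ·
  (0,2): δ = 91.60°  ·
  (0,3): δ = 33.78°  ✓
  (0,4): δ = 55.26°  ·
  (0,5): δ = 142.73°  ·
  (1,2): δ = 139.12°  ·
  (1,3): δ = 81.29°  ·
  (1,4): δ = 7.74°  ✓
  (1,5): δ = 95.22°  ·
  (2,3): δ = 122.18°  ·
  (2,4): δ = 33.14°  ✓
  (2,5): δ = 54.33°  ·
  (3,4): δ = 90.97°  ·
  (3,5): δ = 3.49°  ✓
  (4,5): δ = 92.52°  ·
antipodal pairs: 4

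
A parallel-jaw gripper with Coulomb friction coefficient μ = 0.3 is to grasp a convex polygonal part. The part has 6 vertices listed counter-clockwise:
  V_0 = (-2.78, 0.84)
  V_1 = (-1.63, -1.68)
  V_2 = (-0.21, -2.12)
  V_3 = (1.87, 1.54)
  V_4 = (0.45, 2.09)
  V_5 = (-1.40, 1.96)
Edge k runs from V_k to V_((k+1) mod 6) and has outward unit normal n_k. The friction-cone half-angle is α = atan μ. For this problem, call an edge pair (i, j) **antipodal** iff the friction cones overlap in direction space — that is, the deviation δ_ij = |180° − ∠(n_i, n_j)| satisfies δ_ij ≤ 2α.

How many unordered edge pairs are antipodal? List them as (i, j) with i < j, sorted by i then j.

α = atan 0.3 = 16.70°;  2α = 33.40°
n_0 = (-0.9097, -0.4152)
n_1 = (-0.2960, -0.9552)
n_2 = (+0.8694, -0.4941)
n_3 = (+0.3612, +0.9325)
n_4 = (-0.0701, +0.9975)
n_5 = (-0.6302, +0.7765)
  (0,1): δ = 131.75°  ·
  (0,2): δ = 54.14°  ·
  (0,3): δ = 44.30°  ·
  (0,4): δ = 69.49°  ·
  (0,5): δ = 104.53°  ·
  (1,2): δ = 102.39°  ·
  (1,3): δ = 3.96°  ✓
  (1,4): δ = 21.24°  ✓
  (1,5): δ = 56.28°  ·
  (2,3): δ = 81.56°  ·
  (2,4): δ = 56.37°  ·
  (2,5): δ = 21.33°  ✓
  (3,4): δ = 154.81°  ·
  (3,5): δ = 119.76°  ·
  (4,5): δ = 144.96°  ·
antipodal pairs: 3

count = 3; pairs: (1,3), (1,4), (2,5)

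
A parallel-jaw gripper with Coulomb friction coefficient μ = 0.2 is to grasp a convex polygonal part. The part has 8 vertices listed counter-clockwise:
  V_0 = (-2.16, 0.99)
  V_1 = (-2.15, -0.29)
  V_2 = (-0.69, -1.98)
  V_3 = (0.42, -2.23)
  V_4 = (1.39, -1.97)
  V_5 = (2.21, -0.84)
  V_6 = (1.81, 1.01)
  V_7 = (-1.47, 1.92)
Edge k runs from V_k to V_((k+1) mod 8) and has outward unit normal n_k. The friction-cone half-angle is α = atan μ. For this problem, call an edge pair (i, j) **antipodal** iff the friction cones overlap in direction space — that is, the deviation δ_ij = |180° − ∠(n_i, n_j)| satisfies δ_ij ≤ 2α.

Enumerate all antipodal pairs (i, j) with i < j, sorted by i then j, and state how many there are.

α = atan 0.2 = 11.31°;  2α = 22.62°
n_0 = (-1.0000, -0.0078)
n_1 = (-0.7567, -0.6537)
n_2 = (-0.2197, -0.9756)
n_3 = (+0.2589, -0.9659)
n_4 = (+0.8094, -0.5873)
n_5 = (+0.9774, +0.2113)
n_6 = (+0.2673, +0.9636)
n_7 = (-0.8031, +0.5958)
  (0,1): δ = 139.62°  ·
  (0,2): δ = 103.14°  ·
  (0,3): δ = 75.44°  ·
  (0,4): δ = 36.41°  ·
  (0,5): δ = 11.75°  ✓
  (0,6): δ = 74.05°  ·
  (0,7): δ = 142.98°  ·
  (1,2): δ = 143.52°  ·
  (1,3): δ = 115.82°  ·
  (1,4): δ = 76.79°  ·
  (1,5): δ = 28.62°  ·
  (1,6): δ = 33.67°  ·
  (1,7): δ = 102.60°  ·
  (2,3): δ = 152.30°  ·
  (2,4): δ = 113.27°  ·
  (2,5): δ = 65.11°  ·
  (2,6): δ = 2.81°  ✓
  (2,7): δ = 66.12°  ·
  (3,4): δ = 140.97°  ·
  (3,5): δ = 92.80°  ·
  (3,6): δ = 30.51°  ·
  (3,7): δ = 38.42°  ·
  (4,5): δ = 131.83°  ·
  (4,6): δ = 69.54°  ·
  (4,7): δ = 0.61°  ✓
  (5,6): δ = 117.71°  ·
  (5,7): δ = 48.77°  ·
  (6,7): δ = 111.07°  ·
antipodal pairs: 3

count = 3; pairs: (0,5), (2,6), (4,7)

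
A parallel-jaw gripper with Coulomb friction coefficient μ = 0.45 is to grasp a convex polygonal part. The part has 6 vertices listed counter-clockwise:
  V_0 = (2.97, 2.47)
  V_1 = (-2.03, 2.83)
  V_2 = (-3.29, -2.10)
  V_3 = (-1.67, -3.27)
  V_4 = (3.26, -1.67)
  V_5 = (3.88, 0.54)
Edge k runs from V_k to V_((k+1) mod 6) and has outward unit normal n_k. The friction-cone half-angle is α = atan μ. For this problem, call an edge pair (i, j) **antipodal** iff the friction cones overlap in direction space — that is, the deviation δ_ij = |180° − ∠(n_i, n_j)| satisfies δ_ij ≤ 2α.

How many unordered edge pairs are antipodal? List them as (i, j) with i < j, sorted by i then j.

α = atan 0.45 = 24.23°;  2α = 48.46°
n_0 = (+0.0718, +0.9974)
n_1 = (-0.9689, +0.2476)
n_2 = (-0.5855, -0.8107)
n_3 = (+0.3087, -0.9512)
n_4 = (+0.9628, -0.2701)
n_5 = (+0.9045, +0.4265)
  (0,1): δ = 100.22°  ·
  (0,2): δ = 31.72°  ✓
  (0,3): δ = 22.10°  ✓
  (0,4): δ = 78.45°  ·
  (0,5): δ = 119.36°  ·
  (1,2): δ = 111.50°  ·
  (1,3): δ = 57.68°  ·
  (1,4): δ = 1.33°  ✓
  (1,5): δ = 39.58°  ✓
  (2,3): δ = 126.18°  ·
  (2,4): δ = 69.83°  ·
  (2,5): δ = 28.92°  ✓
  (3,4): δ = 123.65°  ·
  (3,5): δ = 82.74°  ·
  (4,5): δ = 139.08°  ·
antipodal pairs: 5

count = 5; pairs: (0,2), (0,3), (1,4), (1,5), (2,5)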